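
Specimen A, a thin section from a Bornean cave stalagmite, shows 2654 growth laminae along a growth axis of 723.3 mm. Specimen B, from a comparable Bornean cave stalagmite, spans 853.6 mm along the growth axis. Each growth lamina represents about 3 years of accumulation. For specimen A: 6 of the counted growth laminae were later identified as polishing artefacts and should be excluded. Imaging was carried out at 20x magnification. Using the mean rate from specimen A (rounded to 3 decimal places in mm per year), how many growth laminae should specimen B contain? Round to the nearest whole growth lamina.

Specimen A: after corrections the count is 2654 − 6 = 2648 growth laminae.
Specimen A: 2648 growth laminae at 3 years each span 2648 × 3 = 7944 years.
A: 723.3 mm over 7944 years gives 723.3 / 7944 ≈ 0.091 mm per year.
For B, 853.6 / 0.091 = 9380.22 years; at 3 years per growth lamina that is 9380.22 / 3 ≈ 3127 growth laminae.

3127 growth laminae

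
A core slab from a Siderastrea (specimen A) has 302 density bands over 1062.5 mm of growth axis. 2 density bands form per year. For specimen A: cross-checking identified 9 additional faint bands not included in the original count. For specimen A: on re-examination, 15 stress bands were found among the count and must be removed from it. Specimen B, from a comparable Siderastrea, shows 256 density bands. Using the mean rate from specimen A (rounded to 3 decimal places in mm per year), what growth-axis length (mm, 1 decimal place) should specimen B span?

918.9 mm

Specimen A: correcting the raw count gives 302 − 15 + 9 = 296 true density bands.
Specimen A: with 2 density bands per year, 296 / 2 = 148 years.
A: Mean rate = 1062.5 mm / 148 years ≈ 7.179 mm/yr.
Specimen B: dividing by 2 density bands per year: 256 / 2 = 128 years. Length of B = 7.179 × 128 = 918.9 mm.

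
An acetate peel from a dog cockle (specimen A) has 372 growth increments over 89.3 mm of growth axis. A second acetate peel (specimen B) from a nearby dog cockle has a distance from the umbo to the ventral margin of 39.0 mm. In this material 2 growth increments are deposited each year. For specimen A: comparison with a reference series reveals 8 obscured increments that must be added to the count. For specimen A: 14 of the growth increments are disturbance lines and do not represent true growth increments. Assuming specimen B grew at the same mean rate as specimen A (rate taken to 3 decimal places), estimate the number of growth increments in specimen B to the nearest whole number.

160 growth increments

Specimen A: correcting the raw count gives 372 − 14 + 8 = 366 true growth increments.
Specimen A: dividing by 2 growth increments per year: 366 / 2 = 183 years.
A: 89.3 mm over 183 years gives 89.3 / 183 ≈ 0.488 mm/yr.
Specimen B: 39.0 mm / 0.488 mm per year = 79.92 years; at 2 growth increments per year that is 79.92 × 2 ≈ 160 growth increments.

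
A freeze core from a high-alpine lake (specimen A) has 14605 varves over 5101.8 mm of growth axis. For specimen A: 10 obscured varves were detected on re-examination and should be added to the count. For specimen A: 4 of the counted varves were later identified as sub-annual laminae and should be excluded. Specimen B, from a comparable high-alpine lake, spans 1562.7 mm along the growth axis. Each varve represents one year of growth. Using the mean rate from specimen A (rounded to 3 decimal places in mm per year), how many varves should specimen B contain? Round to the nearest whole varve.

Specimen A: correcting the raw count gives 14605 − 4 + 10 = 14611 true varves.
A: 5101.8 mm over 14611 years gives 5101.8 / 14611 ≈ 0.349 mm per year.
For B, 1562.7 / 0.349 = 4477.65 years ≈ 4478 varves.

4478 varves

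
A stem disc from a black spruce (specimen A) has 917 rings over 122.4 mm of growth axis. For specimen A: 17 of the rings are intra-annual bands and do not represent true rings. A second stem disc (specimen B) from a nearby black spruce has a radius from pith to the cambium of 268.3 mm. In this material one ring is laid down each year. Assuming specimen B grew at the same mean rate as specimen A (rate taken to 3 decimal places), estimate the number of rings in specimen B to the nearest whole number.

Specimen A: true ring count = 917 − 17 = 900.
A: Mean rate = 122.4 mm / 900 years ≈ 0.136 mm/year.
For B, 268.3 / 0.136 = 1972.79 years ≈ 1973 rings.

1973 rings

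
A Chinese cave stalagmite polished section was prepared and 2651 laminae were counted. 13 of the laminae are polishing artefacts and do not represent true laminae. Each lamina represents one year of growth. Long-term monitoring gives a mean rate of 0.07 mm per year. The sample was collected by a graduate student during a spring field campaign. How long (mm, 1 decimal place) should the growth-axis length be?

Correcting the raw count gives 2651 − 13 = 2638 true laminae.
Length ≈ 0.07 × 2638 = 184.7 mm.

184.7 mm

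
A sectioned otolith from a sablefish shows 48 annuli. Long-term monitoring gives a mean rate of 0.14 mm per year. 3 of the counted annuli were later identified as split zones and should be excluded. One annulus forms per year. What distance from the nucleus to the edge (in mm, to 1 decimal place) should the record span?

After corrections the count is 48 − 3 = 45 annuli.
Predicted length = 0.14 mm/year × 45 years = 6.3 mm.

6.3 mm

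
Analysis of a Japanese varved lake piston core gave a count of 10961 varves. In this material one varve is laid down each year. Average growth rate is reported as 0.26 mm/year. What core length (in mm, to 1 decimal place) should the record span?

2849.9 mm

The record spans 10961 years at 0.26 mm per year.
10961 years at 0.26 mm/year gives 0.26 × 10961 = 2849.9 mm.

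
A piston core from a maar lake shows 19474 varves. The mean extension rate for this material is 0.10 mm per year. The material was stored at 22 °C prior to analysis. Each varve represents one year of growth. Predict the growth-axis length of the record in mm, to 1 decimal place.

19474 years of growth are recorded.
19474 years at 0.10 mm/year gives 0.10 × 19474 = 1947.4 mm.

1947.4 mm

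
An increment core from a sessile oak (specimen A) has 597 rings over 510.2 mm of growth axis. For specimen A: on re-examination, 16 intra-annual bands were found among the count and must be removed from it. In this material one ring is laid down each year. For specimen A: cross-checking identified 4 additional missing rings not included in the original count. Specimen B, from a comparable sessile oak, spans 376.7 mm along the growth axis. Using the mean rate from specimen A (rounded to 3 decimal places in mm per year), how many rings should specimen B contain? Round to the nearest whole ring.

432 rings

Specimen A: after corrections the count is 597 − 16 + 4 = 585 rings.
A: Mean rate = 510.2 mm / 585 years ≈ 0.872 mm per year.
B spans 376.7 / 0.872 = 432.00 years ≈ 432 rings.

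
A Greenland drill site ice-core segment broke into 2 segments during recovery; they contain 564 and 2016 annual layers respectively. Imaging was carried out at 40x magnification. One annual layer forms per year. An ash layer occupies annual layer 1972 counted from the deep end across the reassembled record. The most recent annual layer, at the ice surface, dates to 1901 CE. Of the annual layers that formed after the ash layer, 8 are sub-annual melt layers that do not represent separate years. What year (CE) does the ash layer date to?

1301 CE

Total annual layers = 564 + 2016 = 2580.
Between annual layer 1972 and the ice surface there are 2580 − 1972 = 608 annual layers.
608 − 8 false = 600 true annual layers after the ash layer.
The annual layer at the ice surface is 1901 CE, so the ash layer dates to 1901 − 600 = 1301 CE.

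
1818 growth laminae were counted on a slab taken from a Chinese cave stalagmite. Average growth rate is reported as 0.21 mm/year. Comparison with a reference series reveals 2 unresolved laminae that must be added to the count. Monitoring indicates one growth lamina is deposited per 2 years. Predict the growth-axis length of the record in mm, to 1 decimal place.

True growth lamina count = 1818 + 2 = 1820.
At 2 years per growth lamina, 1820 × 2 = 3640 years.
3640 years at 0.21 mm/year gives 0.21 × 3640 = 764.4 mm.

764.4 mm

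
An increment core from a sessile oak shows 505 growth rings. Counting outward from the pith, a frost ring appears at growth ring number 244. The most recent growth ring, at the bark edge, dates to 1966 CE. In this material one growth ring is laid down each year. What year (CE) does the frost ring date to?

1705 CE

505 − 244 = 261 growth rings lie beyond the frost ring toward the bark edge.
The growth ring at the bark edge is 1966 CE, so the frost ring dates to 1966 − 261 = 1705 CE.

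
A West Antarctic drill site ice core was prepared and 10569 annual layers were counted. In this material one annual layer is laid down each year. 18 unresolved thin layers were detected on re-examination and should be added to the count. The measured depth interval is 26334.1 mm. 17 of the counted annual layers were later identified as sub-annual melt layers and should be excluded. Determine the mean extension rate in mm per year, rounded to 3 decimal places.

Correcting the raw count gives 10569 − 17 + 18 = 10570 true annual layers.
26334.1 mm over 10570 years gives 26334.1 / 10570 ≈ 2.491 mm per year.

2.491 mm per year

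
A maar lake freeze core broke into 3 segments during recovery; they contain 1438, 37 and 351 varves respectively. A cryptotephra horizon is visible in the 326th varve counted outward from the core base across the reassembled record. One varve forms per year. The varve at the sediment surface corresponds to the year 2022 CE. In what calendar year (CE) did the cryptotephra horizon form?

522 CE

Total varves = 1438 + 37 + 351 = 1826.
The cryptotephra horizon sits at varve 326 from the core base, so 1826 − 326 = 1500 varves formed after it.
2022 − 1500 = 522 CE.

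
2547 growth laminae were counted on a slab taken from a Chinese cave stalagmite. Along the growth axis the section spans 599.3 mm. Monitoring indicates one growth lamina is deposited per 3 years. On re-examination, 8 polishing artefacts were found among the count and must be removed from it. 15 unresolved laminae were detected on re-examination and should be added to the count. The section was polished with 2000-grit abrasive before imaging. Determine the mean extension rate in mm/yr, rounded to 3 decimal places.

0.078 mm/yr

Correcting the raw count gives 2547 − 8 + 15 = 2554 true growth laminae.
Multiplying by 3 years per growth lamina: 2554 × 3 = 7662 years.
599.3 mm over 7662 years gives 599.3 / 7662 ≈ 0.078 mm/yr.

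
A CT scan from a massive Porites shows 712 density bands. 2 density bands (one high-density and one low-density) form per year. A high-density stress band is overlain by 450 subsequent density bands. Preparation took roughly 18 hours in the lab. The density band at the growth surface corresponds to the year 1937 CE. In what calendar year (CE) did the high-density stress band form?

1712 CE

There are 450 density bands younger than the high-density stress band.
450 density bands at 2 per year is 450 / 2 = 225 years.
The density band at the growth surface is 1937 CE, so the high-density stress band dates to 1937 − 225 = 1712 CE.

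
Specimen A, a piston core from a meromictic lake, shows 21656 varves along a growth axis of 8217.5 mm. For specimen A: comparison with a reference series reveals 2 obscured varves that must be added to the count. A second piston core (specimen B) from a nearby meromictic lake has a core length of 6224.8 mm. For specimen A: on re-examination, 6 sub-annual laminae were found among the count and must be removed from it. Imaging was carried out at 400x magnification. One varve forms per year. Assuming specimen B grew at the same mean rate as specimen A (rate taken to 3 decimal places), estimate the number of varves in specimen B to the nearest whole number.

Specimen A: after corrections the count is 21656 − 6 + 2 = 21652 varves.
A: 8217.5 mm over 21652 years gives 8217.5 / 21652 ≈ 0.380 mm per year.
Specimen B: 6224.8 mm / 0.380 mm per year = 16381.05 years ≈ 16381 varves.

16381 varves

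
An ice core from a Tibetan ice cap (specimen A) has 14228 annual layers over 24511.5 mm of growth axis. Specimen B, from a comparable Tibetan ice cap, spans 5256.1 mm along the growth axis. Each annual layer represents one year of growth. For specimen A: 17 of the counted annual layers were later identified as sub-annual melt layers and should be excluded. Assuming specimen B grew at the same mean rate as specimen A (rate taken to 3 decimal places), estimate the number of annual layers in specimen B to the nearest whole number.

3047 annual layers

Specimen A: after corrections the count is 14228 − 17 = 14211 annual layers.
A: Extension rate ≈ 24511.5 / 14211 = 1.725 mm per year.
For B, 5256.1 / 1.725 = 3047.01 years ≈ 3047 annual layers.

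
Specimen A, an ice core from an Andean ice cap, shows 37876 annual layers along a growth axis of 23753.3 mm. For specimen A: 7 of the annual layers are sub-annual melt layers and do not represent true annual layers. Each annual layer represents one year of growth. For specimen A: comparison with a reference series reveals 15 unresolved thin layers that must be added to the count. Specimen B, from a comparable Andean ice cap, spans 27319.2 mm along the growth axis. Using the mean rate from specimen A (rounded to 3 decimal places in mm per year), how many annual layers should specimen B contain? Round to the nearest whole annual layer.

Specimen A: adjusted count: 37876 − 7 + 15 = 37884 annual layers.
A: Mean rate = 23753.3 mm / 37884 years ≈ 0.627 mm/year.
B spans 27319.2 / 0.627 = 43571.29 years ≈ 43571 annual layers.

43571 annual layers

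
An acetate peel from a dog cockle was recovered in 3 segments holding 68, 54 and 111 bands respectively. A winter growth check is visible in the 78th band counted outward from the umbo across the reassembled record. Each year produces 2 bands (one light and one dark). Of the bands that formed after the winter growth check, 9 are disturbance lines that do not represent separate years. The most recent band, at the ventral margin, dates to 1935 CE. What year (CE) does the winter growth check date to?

Total bands = 68 + 54 + 111 = 233.
The winter growth check sits at band 78 from the umbo, so 233 − 78 = 155 bands formed after it.
Removing the 9 false bands leaves 155 − 9 = 146 true bands beyond the winter growth check.
146 bands at 2 per year is 146 / 2 = 73 years.
The band at the ventral margin is 1935 CE, so the winter growth check dates to 1935 − 73 = 1862 CE.

1862 CE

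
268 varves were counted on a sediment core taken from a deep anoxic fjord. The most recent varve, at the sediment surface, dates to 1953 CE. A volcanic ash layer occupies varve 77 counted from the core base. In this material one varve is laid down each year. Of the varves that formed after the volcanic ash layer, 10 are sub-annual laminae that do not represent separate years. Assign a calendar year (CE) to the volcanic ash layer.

268 − 77 = 191 varves lie beyond the volcanic ash layer toward the sediment surface.
Removing the 10 false varves leaves 191 − 10 = 181 true varves beyond the volcanic ash layer.
Counting back 181 years from 1953 CE places the volcanic ash layer in 1953 − 181 = 1772 CE.

1772 CE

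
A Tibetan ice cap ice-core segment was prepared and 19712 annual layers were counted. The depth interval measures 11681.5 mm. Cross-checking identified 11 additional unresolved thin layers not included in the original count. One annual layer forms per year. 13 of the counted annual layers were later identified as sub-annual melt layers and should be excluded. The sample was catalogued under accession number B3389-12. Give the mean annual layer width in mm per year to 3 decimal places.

Adjusted count: 19712 − 13 + 11 = 19710 annual layers.
Mean rate = 11681.5 mm / 19710 years ≈ 0.593 mm per year.

0.593 mm per year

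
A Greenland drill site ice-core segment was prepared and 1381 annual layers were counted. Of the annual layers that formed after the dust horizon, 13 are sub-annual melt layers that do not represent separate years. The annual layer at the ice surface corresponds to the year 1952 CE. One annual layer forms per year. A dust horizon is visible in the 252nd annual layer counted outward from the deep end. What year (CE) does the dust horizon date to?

The dust horizon sits at annual layer 252 from the deep end, so 1381 − 252 = 1129 annual layers formed after it.
Removing the 13 false annual layers leaves 1129 − 13 = 1116 true annual layers beyond the dust horizon.
1952 − 1116 = 836 CE.

836 CE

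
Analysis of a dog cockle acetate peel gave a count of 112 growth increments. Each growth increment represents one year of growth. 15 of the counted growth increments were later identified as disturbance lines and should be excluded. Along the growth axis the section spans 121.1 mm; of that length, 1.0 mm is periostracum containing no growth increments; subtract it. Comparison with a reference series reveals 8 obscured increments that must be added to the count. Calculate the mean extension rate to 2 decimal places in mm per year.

1.14 mm per year

Correcting the raw count gives 112 − 15 + 8 = 105 true growth increments.
Net length = 121.1 − 1.0 = 120.1 mm.
120.1 mm over 105 years gives 120.1 / 105 ≈ 1.14 mm per year.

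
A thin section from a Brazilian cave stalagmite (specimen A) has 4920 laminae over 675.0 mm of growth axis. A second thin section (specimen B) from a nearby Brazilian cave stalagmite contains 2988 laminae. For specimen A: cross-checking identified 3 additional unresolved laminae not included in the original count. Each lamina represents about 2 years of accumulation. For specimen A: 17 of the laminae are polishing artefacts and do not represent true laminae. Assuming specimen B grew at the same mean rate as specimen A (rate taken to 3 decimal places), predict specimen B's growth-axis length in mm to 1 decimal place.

Specimen A: adjusted count: 4920 − 17 + 3 = 4906 laminae.
Specimen A: at 2 years per lamina, 4906 × 2 = 9812 years.
A: 675.0 mm over 9812 years gives 675.0 / 9812 ≈ 0.069 mm/year.
Specimen B: at 2 years per lamina, 2988 × 2 = 5976 years. For B, 0.069 mm/year × 5976 years = 412.3 mm.

412.3 mm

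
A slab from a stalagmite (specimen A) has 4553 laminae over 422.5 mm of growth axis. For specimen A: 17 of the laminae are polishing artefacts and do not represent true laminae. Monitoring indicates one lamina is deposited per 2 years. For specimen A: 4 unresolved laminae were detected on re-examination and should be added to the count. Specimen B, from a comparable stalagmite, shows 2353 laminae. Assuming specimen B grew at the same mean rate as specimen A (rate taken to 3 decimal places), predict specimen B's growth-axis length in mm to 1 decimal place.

221.2 mm

Specimen A: true lamina count = 4553 − 17 + 4 = 4540.
Specimen A: multiplying by 2 years per lamina: 4540 × 2 = 9080 years.
A: Mean rate = 422.5 mm / 9080 years ≈ 0.047 mm/year.
Specimen B: multiplying by 2 years per lamina: 2353 × 2 = 4706 years. For B, 0.047 mm/year × 4706 years = 221.2 mm.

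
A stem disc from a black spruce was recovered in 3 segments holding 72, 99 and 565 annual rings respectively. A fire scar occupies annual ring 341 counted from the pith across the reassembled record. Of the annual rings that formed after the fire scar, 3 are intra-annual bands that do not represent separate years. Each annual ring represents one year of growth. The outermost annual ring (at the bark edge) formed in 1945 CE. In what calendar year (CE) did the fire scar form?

1553 CE

Total annual rings = 72 + 99 + 565 = 736.
Between annual ring 341 and the bark edge there are 736 − 341 = 395 annual rings.
Removing the 3 false annual rings leaves 395 − 3 = 392 true annual rings beyond the fire scar.
The annual ring at the bark edge is 1945 CE, so the fire scar dates to 1945 − 392 = 1553 CE.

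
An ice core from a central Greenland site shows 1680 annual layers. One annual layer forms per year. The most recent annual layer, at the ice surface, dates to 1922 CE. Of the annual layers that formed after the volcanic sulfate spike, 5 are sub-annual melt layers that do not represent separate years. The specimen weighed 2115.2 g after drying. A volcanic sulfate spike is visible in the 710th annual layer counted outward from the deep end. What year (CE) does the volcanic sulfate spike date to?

957 CE

Between annual layer 710 and the ice surface there are 1680 − 710 = 970 annual layers.
970 − 5 false = 965 true annual layers after the volcanic sulfate spike.
Counting back 965 years from 1922 CE places the volcanic sulfate spike in 1922 − 965 = 957 CE.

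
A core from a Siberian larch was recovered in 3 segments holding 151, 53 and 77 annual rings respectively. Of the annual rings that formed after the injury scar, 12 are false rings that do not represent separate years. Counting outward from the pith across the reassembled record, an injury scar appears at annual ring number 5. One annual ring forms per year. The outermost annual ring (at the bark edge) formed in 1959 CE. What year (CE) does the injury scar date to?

Total annual rings = 151 + 53 + 77 = 281.
The injury scar sits at annual ring 5 from the pith, so 281 − 5 = 276 annual rings formed after it.
Excluding 12 false annual rings: 276 − 12 = 264.
1959 − 264 = 1695 CE.

1695 CE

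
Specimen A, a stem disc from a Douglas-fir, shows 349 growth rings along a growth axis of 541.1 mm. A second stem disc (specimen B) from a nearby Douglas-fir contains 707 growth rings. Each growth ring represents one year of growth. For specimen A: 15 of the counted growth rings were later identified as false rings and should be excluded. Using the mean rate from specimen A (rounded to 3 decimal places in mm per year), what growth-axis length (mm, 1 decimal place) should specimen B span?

1145.3 mm

Specimen A: true growth ring count = 349 − 15 = 334.
A: Extension rate ≈ 541.1 / 334 = 1.620 mm per year.
For B, 1.620 mm/year × 707 years = 1145.3 mm.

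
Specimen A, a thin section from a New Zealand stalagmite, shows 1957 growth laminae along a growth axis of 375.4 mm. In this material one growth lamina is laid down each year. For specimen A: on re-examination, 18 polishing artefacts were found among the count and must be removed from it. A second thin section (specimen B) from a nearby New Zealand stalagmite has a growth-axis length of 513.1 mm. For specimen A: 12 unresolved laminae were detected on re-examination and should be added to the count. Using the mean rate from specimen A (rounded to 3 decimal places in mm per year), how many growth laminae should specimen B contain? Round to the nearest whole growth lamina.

2672 growth laminae

Specimen A: true growth lamina count = 1957 − 18 + 12 = 1951.
A: 375.4 mm over 1951 years gives 375.4 / 1951 ≈ 0.192 mm/year.
For B, 513.1 / 0.192 = 2672.40 years ≈ 2672 growth laminae.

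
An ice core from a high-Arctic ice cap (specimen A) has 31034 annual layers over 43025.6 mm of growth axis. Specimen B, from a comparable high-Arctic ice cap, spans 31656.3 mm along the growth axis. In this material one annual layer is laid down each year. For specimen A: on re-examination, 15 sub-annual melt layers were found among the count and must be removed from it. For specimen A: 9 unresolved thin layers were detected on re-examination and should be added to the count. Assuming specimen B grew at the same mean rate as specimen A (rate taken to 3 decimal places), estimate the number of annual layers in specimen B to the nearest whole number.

Specimen A: true annual layer count = 31034 − 15 + 9 = 31028.
A: 43025.6 mm over 31028 years gives 43025.6 / 31028 ≈ 1.387 mm per year.
Specimen B: 31656.3 mm / 1.387 mm per year = 22823.58 years ≈ 22824 annual layers.

22824 annual layers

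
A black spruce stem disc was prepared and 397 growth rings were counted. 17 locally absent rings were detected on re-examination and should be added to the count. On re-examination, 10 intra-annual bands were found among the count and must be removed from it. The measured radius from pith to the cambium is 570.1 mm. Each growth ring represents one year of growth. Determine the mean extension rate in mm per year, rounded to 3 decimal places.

1.411 mm per year

Correcting the raw count gives 397 − 10 + 17 = 404 true growth rings.
570.1 mm over 404 years gives 570.1 / 404 ≈ 1.411 mm per year.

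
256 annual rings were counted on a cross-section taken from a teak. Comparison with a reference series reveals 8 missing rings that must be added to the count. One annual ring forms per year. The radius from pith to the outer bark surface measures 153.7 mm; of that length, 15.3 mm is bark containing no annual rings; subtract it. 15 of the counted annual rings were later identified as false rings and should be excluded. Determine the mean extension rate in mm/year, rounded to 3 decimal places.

Correcting the raw count gives 256 − 15 + 8 = 249 true annual rings.
Removing the 15.3 mm offcut leaves 153.7 − 15.3 = 138.4 mm.
138.4 mm over 249 years gives 138.4 / 249 ≈ 0.556 mm/year.

0.556 mm/year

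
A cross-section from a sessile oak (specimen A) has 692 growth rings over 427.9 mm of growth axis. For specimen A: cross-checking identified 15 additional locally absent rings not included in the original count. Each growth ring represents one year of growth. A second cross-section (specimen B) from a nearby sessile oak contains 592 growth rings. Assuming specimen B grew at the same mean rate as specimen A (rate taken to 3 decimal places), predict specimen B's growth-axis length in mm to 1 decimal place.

Specimen A: correcting the raw count gives 692 + 15 = 707 true growth rings.
A: 427.9 mm over 707 years gives 427.9 / 707 ≈ 0.605 mm per year.
B's length ≈ 0.605 × 592 = 358.2 mm.

358.2 mm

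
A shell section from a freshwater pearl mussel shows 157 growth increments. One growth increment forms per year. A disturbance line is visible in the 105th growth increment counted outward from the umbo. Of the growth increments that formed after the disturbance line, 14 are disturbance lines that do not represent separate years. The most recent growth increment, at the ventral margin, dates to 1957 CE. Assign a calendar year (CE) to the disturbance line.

Between growth increment 105 and the ventral margin there are 157 − 105 = 52 growth increments.
Removing the 14 false growth increments leaves 52 − 14 = 38 true growth increments beyond the disturbance line.
The growth increment at the ventral margin is 1957 CE, so the disturbance line dates to 1957 − 38 = 1919 CE.

1919 CE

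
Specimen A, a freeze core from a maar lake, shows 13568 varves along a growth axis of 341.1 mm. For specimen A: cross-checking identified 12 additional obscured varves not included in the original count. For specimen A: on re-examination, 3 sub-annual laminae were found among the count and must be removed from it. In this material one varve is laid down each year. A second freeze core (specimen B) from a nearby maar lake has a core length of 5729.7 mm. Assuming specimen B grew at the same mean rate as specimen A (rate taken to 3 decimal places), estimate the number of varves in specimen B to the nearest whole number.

Specimen A: correcting the raw count gives 13568 − 3 + 12 = 13577 true varves.
A: Mean rate = 341.1 mm / 13577 years ≈ 0.025 mm/yr.
B spans 5729.7 / 0.025 = 229188.00 years ≈ 229188 varves.

229188 varves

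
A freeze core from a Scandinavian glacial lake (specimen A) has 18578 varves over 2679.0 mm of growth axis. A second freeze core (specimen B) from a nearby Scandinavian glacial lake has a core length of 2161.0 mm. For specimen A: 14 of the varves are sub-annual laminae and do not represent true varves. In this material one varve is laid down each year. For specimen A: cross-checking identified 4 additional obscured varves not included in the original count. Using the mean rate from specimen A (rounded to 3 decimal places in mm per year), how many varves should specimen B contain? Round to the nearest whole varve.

Specimen A: after corrections the count is 18578 − 14 + 4 = 18568 varves.
A: 2679.0 mm over 18568 years gives 2679.0 / 18568 ≈ 0.144 mm per year.
B spans 2161.0 / 0.144 = 15006.94 years ≈ 15007 varves.

15007 varves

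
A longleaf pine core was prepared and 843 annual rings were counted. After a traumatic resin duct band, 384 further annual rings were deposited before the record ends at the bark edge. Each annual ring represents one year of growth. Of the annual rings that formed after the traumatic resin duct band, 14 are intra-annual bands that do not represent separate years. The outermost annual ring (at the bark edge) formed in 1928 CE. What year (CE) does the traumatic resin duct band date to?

1558 CE

384 annual rings formed after the traumatic resin duct band.
Removing the 14 false annual rings leaves 384 − 14 = 370 true annual rings beyond the traumatic resin duct band.
1928 − 370 = 1558 CE.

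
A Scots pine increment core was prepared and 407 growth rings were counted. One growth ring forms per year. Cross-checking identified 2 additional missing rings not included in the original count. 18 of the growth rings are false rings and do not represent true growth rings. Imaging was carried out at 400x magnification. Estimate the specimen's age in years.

391 years

True growth ring count = 407 − 18 + 2 = 391.
At one growth ring per year, that is 391 years.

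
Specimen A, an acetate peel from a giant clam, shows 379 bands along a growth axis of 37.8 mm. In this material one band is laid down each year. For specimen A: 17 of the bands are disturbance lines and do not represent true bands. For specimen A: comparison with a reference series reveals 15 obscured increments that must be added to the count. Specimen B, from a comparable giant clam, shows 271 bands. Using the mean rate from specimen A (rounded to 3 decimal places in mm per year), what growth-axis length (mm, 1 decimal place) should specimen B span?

Specimen A: correcting the raw count gives 379 − 17 + 15 = 377 true bands.
A: 37.8 mm over 377 years gives 37.8 / 377 ≈ 0.100 mm/year.
B's length ≈ 0.100 × 271 = 27.1 mm.

27.1 mm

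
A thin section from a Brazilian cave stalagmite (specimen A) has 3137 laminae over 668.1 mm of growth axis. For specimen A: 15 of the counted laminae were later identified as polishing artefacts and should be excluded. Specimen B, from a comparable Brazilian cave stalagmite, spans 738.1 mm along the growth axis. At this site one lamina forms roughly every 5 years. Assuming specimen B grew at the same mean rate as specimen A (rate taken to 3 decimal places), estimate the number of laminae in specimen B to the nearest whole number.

3433 laminae

Specimen A: true lamina count = 3137 − 15 = 3122.
Specimen A: 3122 laminae at 5 years each span 3122 × 5 = 15610 years.
A: Extension rate ≈ 668.1 / 15610 = 0.043 mm/yr.
Specimen B: 738.1 mm / 0.043 mm per year = 17165.12 years; at 5 years per lamina that is 17165.12 / 5 ≈ 3433 laminae.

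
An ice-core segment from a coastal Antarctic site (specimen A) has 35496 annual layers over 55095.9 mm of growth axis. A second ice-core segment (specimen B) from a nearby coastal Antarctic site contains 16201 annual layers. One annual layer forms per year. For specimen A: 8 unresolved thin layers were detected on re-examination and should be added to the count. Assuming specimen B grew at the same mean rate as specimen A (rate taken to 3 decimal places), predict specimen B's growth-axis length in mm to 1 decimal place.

25144.0 mm

Specimen A: adjusted count: 35496 + 8 = 35504 annual layers.
A: 55095.9 mm over 35504 years gives 55095.9 / 35504 ≈ 1.552 mm/year.
Length of B = 1.552 × 16201 = 25144.0 mm.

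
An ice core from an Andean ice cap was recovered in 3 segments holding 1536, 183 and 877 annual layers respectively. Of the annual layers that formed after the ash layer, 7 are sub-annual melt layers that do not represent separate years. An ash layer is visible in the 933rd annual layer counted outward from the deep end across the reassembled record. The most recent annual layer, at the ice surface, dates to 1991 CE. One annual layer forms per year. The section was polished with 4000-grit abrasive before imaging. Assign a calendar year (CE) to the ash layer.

Total annual layers = 1536 + 183 + 877 = 2596.
Between annual layer 933 and the ice surface there are 2596 − 933 = 1663 annual layers.
1663 − 7 false = 1656 true annual layers after the ash layer.
The annual layer at the ice surface is 1991 CE, so the ash layer dates to 1991 − 1656 = 335 CE.

335 CE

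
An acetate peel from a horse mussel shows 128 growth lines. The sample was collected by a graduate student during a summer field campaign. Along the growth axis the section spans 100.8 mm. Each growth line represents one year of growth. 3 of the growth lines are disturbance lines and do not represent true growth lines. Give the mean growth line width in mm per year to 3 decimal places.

0.806 mm per year

Adjusted count: 128 − 3 = 125 growth lines.
100.8 mm over 125 years gives 100.8 / 125 ≈ 0.806 mm per year.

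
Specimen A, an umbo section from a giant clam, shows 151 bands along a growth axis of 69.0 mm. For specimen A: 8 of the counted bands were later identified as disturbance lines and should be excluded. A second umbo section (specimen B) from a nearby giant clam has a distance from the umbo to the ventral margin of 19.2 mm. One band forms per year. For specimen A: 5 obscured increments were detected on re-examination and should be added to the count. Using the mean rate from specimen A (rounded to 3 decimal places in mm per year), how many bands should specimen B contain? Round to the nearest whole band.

Specimen A: true band count = 151 − 8 + 5 = 148.
A: 69.0 mm over 148 years gives 69.0 / 148 ≈ 0.466 mm per year.
Specimen B: 19.2 mm / 0.466 mm per year = 41.20 years ≈ 41 bands.

41 bands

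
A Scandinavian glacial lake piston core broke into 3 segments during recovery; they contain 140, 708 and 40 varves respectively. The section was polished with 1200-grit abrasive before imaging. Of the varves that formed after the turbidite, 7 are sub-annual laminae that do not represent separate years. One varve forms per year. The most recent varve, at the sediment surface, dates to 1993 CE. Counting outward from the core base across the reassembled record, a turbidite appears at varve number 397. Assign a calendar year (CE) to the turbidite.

Total varves = 140 + 708 + 40 = 888.
Between varve 397 and the sediment surface there are 888 − 397 = 491 varves.
Removing the 7 false varves leaves 491 − 7 = 484 true varves beyond the turbidite.
1993 − 484 = 1509 CE.

1509 CE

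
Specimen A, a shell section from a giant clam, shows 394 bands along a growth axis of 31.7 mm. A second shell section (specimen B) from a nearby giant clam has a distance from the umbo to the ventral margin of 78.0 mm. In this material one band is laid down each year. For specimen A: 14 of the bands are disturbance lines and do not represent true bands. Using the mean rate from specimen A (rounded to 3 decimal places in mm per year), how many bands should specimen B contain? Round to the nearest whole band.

940 bands

Specimen A: true band count = 394 − 14 = 380.
A: Mean rate = 31.7 mm / 380 years ≈ 0.083 mm/yr.
Specimen B: 78.0 mm / 0.083 mm per year = 939.76 years ≈ 940 bands.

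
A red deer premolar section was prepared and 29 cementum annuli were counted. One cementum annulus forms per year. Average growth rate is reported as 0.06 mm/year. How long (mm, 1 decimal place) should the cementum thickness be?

The record spans 29 years at 0.06 mm per year.
Predicted length = 0.06 mm/year × 29 years = 1.7 mm.

1.7 mm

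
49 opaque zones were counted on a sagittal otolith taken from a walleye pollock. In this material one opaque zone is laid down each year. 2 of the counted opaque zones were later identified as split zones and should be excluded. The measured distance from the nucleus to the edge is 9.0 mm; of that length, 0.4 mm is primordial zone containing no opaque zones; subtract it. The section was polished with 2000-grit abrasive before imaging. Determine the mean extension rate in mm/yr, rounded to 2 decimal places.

0.18 mm/yr

Adjusted count: 49 − 2 = 47 opaque zones.
The growth record spans 9.0 − 0.4 = 8.6 mm.
8.6 mm over 47 years gives 8.6 / 47 ≈ 0.18 mm/yr.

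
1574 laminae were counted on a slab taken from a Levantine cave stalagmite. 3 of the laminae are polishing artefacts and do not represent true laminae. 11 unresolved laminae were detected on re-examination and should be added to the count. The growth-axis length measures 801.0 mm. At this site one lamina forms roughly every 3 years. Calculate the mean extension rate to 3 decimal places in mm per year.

0.169 mm per year

Correcting the raw count gives 1574 − 3 + 11 = 1582 true laminae.
Multiplying by 3 years per lamina: 1582 × 3 = 4746 years.
801.0 mm over 4746 years gives 801.0 / 4746 ≈ 0.169 mm per year.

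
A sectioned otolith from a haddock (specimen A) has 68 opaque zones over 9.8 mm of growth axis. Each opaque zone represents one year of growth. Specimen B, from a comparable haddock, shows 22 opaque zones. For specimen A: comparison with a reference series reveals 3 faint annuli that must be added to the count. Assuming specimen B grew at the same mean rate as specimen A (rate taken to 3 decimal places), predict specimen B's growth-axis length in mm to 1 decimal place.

3.0 mm

Specimen A: adjusted count: 68 + 3 = 71 opaque zones.
A: Mean rate = 9.8 mm / 71 years ≈ 0.138 mm per year.
For B, 0.138 mm/year × 22 years = 3.0 mm.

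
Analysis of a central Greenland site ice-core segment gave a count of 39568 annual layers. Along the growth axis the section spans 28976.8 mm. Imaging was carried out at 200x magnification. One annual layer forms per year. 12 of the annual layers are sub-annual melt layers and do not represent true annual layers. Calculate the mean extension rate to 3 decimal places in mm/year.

0.733 mm/year

Adjusted count: 39568 − 12 = 39556 annual layers.
Extension rate ≈ 28976.8 / 39556 = 0.733 mm/year.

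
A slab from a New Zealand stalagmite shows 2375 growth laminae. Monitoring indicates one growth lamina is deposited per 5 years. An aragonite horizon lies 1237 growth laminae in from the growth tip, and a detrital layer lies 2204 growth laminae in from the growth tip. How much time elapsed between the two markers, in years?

4835 yr

2204 − 1237 = 967 growth laminae lie between the two events.
At 5 years per growth lamina, 967 × 5 = 4835 years.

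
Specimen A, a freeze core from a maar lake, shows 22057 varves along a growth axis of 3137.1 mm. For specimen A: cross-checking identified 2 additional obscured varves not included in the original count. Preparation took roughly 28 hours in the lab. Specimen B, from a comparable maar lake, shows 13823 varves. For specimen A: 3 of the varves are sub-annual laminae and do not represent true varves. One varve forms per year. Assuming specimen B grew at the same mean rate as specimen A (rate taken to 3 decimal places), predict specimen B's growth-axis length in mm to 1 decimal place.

1962.9 mm

Specimen A: correcting the raw count gives 22057 − 3 + 2 = 22056 true varves.
A: 3137.1 mm over 22056 years gives 3137.1 / 22056 ≈ 0.142 mm per year.
B's length ≈ 0.142 × 13823 = 1962.9 mm.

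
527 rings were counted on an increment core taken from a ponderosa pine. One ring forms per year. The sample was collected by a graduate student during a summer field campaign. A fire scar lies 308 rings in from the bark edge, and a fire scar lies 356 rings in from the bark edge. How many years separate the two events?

48 years

The two markers are separated by 356 − 308 = 48 rings.
One ring per year makes the interval 48 years.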